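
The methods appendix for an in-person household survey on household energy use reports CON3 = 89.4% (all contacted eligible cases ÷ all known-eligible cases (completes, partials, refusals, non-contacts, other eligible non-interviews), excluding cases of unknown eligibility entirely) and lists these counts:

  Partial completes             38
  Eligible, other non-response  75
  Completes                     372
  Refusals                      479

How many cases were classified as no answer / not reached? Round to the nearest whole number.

114

Num = 372 + 38 + 479 + 75 = 964
CON3 = 964 / D = 0.894
D = 964 / 0.894 = 1078.3
Other denominator terms total 964
no answer / not reached = 1078.3 − 964 ≈ 114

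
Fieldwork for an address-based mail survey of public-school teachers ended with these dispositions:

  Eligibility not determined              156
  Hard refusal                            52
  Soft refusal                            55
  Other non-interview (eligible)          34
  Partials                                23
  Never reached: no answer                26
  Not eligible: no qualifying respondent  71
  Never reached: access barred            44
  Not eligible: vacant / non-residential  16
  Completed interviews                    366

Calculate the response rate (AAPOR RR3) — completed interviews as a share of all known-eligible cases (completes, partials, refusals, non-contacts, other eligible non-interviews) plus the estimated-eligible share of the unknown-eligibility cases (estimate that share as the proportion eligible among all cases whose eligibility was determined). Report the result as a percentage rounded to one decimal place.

49.7%

Declined to participate = 52 + 55 = 107
Never reached = 26 + 44 = 70
Not eligible = 71 + 16 = 87
Top: 366
Eligible (known): 366 + 23 + 107 + 70 + 34 = 600
e = 600 / (600 + 87) = 600 / 687 = 0.8734
e × U: 0.8734 × 156 = 136.25
Denominator: 600 + 136.25 = 736.25
RR3 = 366 / 736.25 = 0.4971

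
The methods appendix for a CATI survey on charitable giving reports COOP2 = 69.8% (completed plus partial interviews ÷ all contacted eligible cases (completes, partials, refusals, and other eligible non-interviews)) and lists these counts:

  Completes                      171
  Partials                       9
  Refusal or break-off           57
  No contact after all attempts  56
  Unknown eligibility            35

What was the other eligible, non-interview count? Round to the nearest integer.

21

Num → 171 + 9 = 180
COOP2 = 180 / D = 0.698
D = 180 / 0.698 = 257.9
Remaining denominator categories sum to 237
other eligible, non-interview = 257.9 − 237 ≈ 21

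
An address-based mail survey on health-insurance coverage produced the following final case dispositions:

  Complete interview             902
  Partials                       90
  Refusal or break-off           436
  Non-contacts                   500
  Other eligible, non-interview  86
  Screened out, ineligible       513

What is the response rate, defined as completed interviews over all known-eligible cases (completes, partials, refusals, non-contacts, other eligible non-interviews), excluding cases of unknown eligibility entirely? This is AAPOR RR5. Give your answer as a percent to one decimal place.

44.8%

Num = 902
Denom = 902 + 90 + 436 + 500 + 86 = 2014
RR5 = 902 / 2014 = 0.4479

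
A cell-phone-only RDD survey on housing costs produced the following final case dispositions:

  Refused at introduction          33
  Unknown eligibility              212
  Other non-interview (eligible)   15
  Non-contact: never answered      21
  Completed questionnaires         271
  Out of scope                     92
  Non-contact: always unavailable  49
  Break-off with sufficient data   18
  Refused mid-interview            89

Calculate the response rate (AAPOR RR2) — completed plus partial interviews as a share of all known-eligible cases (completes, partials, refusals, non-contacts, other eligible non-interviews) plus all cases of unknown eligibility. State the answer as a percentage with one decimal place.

40.8%

Refusals = 33 + 89 = 122
No answer / not reached = 21 + 49 = 70
Top: 271 + 18 = 289
Denom: 271 + 18 + 122 + 70 + 15 + 212 = 708
RR2 = 289 / 708 = 0.4082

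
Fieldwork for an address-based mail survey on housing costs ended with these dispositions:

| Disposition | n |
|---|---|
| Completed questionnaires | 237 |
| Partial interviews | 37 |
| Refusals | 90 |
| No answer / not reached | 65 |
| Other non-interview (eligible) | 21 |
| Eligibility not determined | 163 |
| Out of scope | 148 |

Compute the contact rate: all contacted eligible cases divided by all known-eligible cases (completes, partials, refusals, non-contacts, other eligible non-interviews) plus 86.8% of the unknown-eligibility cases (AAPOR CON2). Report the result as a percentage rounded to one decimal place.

65.1%

Numerator: 237 + 37 + 90 + 21 = 385
Eligible (known): 237 + 37 + 90 + 65 + 21 = 450
e × U: 0.8680 × 163 = 141.48
Denom: 450 + 141.48 = 591.48
CON2 = 385 / 591.48 = 0.6509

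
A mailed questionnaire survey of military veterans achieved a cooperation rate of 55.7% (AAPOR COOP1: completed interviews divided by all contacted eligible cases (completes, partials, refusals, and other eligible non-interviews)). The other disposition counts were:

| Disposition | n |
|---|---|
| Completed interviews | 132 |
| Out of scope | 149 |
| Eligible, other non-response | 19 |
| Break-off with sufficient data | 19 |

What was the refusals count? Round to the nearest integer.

67

COOP1 = 132 / D = 0.557
D = 132 / 0.557 = 237.0
Other denominator terms total 170
refusals = 237.0 − 170 ≈ 67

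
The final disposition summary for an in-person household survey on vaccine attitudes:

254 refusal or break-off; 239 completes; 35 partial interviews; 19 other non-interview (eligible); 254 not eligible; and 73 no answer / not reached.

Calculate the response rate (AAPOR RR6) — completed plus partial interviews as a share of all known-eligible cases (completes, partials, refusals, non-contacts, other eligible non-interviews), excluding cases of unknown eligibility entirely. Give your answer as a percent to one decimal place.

Num = 239 + 35 = 274
Denom = 239 + 35 + 254 + 73 + 19 = 620
RR6 = 274 / 620 = 0.4419

44.2%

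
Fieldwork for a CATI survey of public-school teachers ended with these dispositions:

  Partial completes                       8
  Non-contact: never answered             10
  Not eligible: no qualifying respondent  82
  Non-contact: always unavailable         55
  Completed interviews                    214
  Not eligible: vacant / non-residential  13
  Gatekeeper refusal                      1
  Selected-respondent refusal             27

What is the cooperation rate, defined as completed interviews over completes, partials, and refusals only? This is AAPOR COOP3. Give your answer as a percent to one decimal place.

Declined to participate = 1 + 27 = 28
Non-contacts = 10 + 55 = 65
Not eligible = 82 + 13 = 95
Numerator: 214
Denominator: 214 + 8 + 28 = 250
COOP3 = 214 / 250 = 0.8560

85.6%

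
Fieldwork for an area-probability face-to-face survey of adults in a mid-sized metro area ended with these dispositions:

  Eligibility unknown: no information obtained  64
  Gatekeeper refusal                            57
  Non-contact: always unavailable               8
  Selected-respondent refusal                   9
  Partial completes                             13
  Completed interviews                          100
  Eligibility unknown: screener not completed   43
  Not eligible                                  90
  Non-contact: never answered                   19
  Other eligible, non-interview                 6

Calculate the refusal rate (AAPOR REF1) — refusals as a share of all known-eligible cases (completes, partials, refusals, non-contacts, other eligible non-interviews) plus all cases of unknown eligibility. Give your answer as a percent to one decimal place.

Refused = 57 + 9 = 66
Never reached = 19 + 8 = 27
Unknown eligibility = 43 + 64 = 107
Num → 66
Base → 100 + 13 + 66 + 27 + 6 + 107 = 319
REF1 = 66 / 319 = 0.2069

20.7%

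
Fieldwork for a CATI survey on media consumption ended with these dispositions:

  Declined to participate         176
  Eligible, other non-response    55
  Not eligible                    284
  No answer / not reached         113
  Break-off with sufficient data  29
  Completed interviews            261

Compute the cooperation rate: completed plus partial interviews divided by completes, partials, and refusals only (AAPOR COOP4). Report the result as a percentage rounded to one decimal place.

62.2%

Numerator: 261 + 29 = 290
Denom: 261 + 29 + 176 = 466
COOP4 = 290 / 466 = 0.6223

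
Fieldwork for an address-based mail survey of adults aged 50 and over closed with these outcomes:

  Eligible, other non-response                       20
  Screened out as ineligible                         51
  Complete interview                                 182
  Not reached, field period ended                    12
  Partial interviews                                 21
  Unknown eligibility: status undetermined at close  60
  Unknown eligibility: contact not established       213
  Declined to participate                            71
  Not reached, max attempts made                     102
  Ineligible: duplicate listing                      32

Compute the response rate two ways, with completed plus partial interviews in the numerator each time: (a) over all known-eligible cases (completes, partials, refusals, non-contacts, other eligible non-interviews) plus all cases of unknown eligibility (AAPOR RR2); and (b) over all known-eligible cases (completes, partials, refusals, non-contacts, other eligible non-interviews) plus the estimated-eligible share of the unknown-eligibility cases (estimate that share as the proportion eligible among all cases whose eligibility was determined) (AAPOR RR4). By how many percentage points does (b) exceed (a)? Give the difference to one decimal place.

2.2

No contact after all attempts = 12 + 102 = 114
Unknown eligibility = 213 + 60 = 273
Screened out, ineligible = 51 + 32 = 83
Num: 182 + 21 = 203
Denom: 182 + 21 + 71 + 114 + 20 + 273 = 681
RR2 = 203 / 681 = 0.2981
Eligible (known): 182 + 21 + 71 + 114 + 20 = 408
e = 408 / (408 + 83) = 408 / 491 = 0.8310
e × U: 0.8310 × 273 = 226.86
Denom: 408 + 226.86 = 634.86
RR4 = 203 / 634.86 = 0.3198
Difference = 31.98 − 29.81 = 2.17 percentage points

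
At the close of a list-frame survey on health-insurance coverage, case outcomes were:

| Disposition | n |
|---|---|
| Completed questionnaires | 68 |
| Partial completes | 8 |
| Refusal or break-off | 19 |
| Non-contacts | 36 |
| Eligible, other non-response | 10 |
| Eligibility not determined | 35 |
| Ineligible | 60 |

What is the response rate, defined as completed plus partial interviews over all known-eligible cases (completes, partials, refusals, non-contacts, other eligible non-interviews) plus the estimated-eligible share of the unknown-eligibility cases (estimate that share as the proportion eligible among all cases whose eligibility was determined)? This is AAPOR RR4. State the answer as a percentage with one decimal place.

45.9%

Numerator → 68 + 8 = 76
Determined eligible → 68 + 8 + 19 + 36 + 10 = 141
e = 141 / (141 + 60) = 141 / 201 = 0.7015
e × U → 0.7015 × 35 = 24.55
Denom → 141 + 24.55 = 165.55
RR4 = 76 / 165.55 = 0.4591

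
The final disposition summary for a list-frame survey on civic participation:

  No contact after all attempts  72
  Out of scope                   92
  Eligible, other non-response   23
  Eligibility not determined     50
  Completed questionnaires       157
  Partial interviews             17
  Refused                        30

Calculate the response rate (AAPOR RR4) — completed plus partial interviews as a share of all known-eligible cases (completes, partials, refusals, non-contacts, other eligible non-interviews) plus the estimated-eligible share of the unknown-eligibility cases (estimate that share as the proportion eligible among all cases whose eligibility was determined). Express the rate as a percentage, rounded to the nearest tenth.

Num → 157 + 17 = 174
Determined eligible → 157 + 17 + 30 + 72 + 23 = 299
e = 299 / (299 + 92) = 299 / 391 = 0.7647
Eligible share of unknowns → 0.7647 × 50 = 38.23
Base → 299 + 38.23 = 337.23
RR4 = 174 / 337.23 = 0.5160

51.6%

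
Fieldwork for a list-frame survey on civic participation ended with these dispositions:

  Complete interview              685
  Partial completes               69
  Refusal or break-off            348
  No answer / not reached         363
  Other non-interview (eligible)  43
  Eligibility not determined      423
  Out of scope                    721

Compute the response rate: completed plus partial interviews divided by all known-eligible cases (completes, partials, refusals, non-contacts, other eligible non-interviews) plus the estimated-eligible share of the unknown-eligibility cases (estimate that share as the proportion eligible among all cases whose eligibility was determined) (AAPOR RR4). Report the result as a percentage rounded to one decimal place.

42.0%

Top → 685 + 69 = 754
Determined eligible → 685 + 69 + 348 + 363 + 43 = 1508
e = 1508 / (1508 + 721) = 1508 / 2229 = 0.6765
Estimated eligible among unknowns → 0.6765 × 423 = 286.16
Denominator → 1508 + 286.16 = 1794.16
RR4 = 754 / 1794.16 = 0.4203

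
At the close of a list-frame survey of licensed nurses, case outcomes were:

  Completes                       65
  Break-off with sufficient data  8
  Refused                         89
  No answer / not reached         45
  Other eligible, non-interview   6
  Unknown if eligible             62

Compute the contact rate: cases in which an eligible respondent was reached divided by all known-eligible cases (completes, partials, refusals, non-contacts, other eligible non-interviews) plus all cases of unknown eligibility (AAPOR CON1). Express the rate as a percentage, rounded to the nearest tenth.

Top: 65 + 8 + 89 + 6 = 168
Denom: 65 + 8 + 89 + 45 + 6 + 62 = 275
CON1 = 168 / 275 = 0.6109

61.1%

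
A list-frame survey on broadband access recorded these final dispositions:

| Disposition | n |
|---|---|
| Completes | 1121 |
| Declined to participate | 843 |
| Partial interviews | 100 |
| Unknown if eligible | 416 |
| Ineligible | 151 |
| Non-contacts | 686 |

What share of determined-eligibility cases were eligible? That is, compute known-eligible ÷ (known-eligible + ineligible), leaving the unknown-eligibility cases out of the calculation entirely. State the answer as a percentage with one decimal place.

Eligible (known): 1121 + 100 + 843 + 686 = 2750
e = 2750 / (2750 + 151) = 2750 / 2901 = 0.9479

94.8%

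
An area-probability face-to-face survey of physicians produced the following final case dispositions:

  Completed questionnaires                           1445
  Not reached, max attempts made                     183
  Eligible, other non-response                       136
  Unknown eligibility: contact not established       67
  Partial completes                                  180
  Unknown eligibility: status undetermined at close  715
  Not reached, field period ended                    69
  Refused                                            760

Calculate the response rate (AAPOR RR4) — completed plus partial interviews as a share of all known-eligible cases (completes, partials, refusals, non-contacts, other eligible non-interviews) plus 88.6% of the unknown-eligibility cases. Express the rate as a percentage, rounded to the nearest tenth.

No answer / not reached = 69 + 183 = 252
Undetermined eligibility = 67 + 715 = 782
Num → 1445 + 180 = 1625
Eligible (known) → 1445 + 180 + 760 + 252 + 136 = 2773
Eligible share of unknowns → 0.8860 × 782 = 692.85
Base → 2773 + 692.85 = 3465.85
RR4 = 1625 / 3465.85 = 0.4689

46.9%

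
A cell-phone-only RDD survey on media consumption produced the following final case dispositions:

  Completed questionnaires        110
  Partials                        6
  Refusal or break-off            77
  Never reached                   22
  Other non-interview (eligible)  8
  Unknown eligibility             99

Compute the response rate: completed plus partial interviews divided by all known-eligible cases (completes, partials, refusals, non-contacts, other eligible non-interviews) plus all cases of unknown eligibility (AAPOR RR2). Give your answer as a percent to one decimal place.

36.0%

Num = 110 + 6 = 116
Denom = 110 + 6 + 77 + 22 + 8 + 99 = 322
RR2 = 116 / 322 = 0.3602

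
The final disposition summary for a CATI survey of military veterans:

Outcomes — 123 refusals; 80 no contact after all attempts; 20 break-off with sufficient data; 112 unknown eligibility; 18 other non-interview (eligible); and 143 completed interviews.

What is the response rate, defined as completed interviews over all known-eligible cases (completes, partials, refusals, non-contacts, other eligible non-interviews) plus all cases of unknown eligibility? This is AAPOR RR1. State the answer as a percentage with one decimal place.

28.8%

Top = 143
Denominator = 143 + 20 + 123 + 80 + 18 + 112 = 496
RR1 = 143 / 496 = 0.2883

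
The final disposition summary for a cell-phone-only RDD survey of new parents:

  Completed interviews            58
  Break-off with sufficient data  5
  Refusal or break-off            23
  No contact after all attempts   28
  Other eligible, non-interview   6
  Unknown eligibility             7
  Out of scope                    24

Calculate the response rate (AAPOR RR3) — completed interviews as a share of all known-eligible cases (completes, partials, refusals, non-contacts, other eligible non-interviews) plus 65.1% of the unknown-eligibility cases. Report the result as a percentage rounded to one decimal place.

Numerator → 58
Eligible (known) → 58 + 5 + 23 + 28 + 6 = 120
e × U → 0.6510 × 7 = 4.56
Base → 120 + 4.56 = 124.56
RR3 = 58 / 124.56 = 0.4656

46.6%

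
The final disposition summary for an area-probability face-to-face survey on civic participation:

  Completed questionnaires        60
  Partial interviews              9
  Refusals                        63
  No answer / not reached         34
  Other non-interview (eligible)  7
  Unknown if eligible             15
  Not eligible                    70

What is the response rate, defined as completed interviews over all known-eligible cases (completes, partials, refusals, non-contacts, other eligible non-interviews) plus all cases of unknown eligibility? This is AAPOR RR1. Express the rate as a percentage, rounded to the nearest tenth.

Num: 60
Denominator: 60 + 9 + 63 + 34 + 7 + 15 = 188
RR1 = 60 / 188 = 0.3191

31.9%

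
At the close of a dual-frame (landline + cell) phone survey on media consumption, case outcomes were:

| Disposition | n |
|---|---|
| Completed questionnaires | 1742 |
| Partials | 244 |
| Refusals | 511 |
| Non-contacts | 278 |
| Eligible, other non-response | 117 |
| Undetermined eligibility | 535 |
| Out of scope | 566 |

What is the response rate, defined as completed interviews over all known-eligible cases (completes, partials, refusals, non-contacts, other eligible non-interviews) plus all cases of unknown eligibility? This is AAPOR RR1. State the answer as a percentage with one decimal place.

Top → 1742
Base → 1742 + 244 + 511 + 278 + 117 + 535 = 3427
RR1 = 1742 / 3427 = 0.5083

50.8%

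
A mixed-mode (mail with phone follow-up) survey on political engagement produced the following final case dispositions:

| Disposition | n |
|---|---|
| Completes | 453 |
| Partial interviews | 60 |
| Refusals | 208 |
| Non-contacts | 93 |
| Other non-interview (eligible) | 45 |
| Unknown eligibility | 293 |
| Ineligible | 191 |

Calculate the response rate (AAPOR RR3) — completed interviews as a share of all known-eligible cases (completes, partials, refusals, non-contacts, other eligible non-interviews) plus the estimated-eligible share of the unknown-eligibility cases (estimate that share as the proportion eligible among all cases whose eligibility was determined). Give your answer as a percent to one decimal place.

Top → 453
Known eligible → 453 + 60 + 208 + 93 + 45 = 859
e = 859 / (859 + 191) = 859 / 1050 = 0.8181
Eligible share of unknowns → 0.8181 × 293 = 239.70
Base → 859 + 239.70 = 1098.70
RR3 = 453 / 1098.70 = 0.4123

41.2%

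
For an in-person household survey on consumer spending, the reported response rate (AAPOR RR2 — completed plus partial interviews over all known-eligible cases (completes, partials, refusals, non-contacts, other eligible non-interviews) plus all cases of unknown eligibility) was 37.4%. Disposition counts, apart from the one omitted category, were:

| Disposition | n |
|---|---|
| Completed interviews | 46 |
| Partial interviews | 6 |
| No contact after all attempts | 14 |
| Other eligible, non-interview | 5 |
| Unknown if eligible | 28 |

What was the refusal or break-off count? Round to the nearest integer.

Num: 46 + 6 = 52
RR2 = 52 / D = 0.374
D = 52 / 0.374 = 139.0
Rest of base = 99
refusal or break-off = 139.0 − 99 ≈ 40

40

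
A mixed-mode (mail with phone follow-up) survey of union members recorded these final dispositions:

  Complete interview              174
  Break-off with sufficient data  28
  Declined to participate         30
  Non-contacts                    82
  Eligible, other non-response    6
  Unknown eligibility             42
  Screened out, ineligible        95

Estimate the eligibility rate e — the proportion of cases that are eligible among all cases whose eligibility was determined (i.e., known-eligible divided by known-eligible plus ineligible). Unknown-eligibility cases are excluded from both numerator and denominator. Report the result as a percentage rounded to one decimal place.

77.1%

Known eligible → 174 + 28 + 30 + 82 + 6 = 320
e = 320 / (320 + 95) = 320 / 415 = 0.7711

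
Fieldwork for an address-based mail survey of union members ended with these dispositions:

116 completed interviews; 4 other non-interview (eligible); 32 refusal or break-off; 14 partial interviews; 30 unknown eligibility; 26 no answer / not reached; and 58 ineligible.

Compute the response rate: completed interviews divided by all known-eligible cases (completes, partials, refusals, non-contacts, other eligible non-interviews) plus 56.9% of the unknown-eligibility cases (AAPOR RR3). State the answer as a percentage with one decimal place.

Top = 116
Eligible (known) = 116 + 14 + 32 + 26 + 4 = 192
e × U = 0.5690 × 30 = 17.07
Denom = 192 + 17.07 = 209.07
RR3 = 116 / 209.07 = 0.5548

55.5%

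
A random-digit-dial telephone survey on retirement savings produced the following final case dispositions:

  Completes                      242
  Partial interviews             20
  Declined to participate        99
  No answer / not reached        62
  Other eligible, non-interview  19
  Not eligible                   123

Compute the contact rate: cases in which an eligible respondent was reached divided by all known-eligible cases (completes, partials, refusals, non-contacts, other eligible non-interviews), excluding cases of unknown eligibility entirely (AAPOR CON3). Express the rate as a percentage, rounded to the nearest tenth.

86.0%

Top → 242 + 20 + 99 + 19 = 380
Base → 242 + 20 + 99 + 62 + 19 = 442
CON3 = 380 / 442 = 0.8597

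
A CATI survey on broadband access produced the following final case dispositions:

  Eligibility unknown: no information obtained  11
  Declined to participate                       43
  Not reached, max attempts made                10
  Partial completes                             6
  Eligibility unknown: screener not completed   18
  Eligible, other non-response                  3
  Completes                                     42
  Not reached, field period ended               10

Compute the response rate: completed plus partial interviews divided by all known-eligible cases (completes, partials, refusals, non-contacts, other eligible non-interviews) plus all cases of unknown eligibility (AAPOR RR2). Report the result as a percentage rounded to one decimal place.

Non-contacts = 10 + 10 = 20
Eligibility not determined = 18 + 11 = 29
Num: 42 + 6 = 48
Base: 42 + 6 + 43 + 20 + 3 + 29 = 143
RR2 = 48 / 143 = 0.3357

33.6%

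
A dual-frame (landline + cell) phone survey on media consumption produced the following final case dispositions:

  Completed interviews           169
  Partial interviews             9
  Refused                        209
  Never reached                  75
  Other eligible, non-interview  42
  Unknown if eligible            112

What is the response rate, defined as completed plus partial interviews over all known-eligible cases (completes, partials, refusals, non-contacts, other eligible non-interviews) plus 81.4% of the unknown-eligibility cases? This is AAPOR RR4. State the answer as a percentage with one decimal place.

29.9%

Num → 169 + 9 = 178
Known eligible → 169 + 9 + 209 + 75 + 42 = 504
Eligible share of unknowns → 0.8140 × 112 = 91.17
Denominator → 504 + 91.17 = 595.17
RR4 = 178 / 595.17 = 0.2991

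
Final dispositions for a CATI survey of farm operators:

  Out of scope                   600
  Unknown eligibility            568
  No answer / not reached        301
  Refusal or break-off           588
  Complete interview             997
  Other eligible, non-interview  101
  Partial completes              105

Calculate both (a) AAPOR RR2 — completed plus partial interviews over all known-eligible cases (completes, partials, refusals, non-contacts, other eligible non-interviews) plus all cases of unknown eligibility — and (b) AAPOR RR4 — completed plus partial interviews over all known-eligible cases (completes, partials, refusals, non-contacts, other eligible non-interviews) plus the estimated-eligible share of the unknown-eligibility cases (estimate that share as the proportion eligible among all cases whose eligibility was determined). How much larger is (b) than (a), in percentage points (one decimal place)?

2.1

Numerator: 997 + 105 = 1102
Denom: 997 + 105 + 588 + 301 + 101 + 568 = 2660
RR2 = 1102 / 2660 = 0.4143
Known eligible: 997 + 105 + 588 + 301 + 101 = 2092
e = 2092 / (2092 + 600) = 2092 / 2692 = 0.7771
e × U: 0.7771 × 568 = 441.39
Denom: 2092 + 441.39 = 2533.39
RR4 = 1102 / 2533.39 = 0.4350
Difference = 43.50 − 41.43 = 2.07 percentage points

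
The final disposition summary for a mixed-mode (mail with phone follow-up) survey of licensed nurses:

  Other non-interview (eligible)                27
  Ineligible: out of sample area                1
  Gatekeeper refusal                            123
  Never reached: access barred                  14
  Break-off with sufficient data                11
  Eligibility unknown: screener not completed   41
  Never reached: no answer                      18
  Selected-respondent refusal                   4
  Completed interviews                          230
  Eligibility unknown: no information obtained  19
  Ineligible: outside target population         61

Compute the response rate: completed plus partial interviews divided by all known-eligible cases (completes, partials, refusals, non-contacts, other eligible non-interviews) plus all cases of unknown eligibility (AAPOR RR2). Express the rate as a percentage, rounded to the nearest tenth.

49.5%

Refused = 123 + 4 = 127
Never reached = 18 + 14 = 32
Undetermined eligibility = 41 + 19 = 60
Not eligible = 61 + 1 = 62
Top = 230 + 11 = 241
Denom = 230 + 11 + 127 + 32 + 27 + 60 = 487
RR2 = 241 / 487 = 0.4949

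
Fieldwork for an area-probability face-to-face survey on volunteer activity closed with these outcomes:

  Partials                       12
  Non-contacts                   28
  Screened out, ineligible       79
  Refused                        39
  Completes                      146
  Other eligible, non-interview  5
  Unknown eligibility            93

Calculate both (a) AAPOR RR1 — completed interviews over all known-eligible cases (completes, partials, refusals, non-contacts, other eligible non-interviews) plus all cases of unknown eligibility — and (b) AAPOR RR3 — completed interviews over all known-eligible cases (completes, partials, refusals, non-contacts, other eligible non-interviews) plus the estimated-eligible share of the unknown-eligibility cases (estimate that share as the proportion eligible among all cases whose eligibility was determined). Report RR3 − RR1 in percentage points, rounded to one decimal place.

Num: 146
Denom: 146 + 12 + 39 + 28 + 5 + 93 = 323
RR1 = 146 / 323 = 0.4520
Known eligible: 146 + 12 + 39 + 28 + 5 = 230
e = 230 / (230 + 79) = 230 / 309 = 0.7443
Eligible share of unknowns: 0.7443 × 93 = 69.22
Denom: 230 + 69.22 = 299.22
RR3 = 146 / 299.22 = 0.4879
Difference = 48.79 − 45.20 = 3.59 percentage points

3.6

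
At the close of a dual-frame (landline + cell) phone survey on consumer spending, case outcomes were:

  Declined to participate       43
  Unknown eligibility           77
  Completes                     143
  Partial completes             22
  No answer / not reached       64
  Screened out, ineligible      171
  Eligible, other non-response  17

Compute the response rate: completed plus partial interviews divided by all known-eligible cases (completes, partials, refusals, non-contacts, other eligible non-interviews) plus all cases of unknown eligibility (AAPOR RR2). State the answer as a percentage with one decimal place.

45.1%

Numerator = 143 + 22 = 165
Denom = 143 + 22 + 43 + 64 + 17 + 77 = 366
RR2 = 165 / 366 = 0.4508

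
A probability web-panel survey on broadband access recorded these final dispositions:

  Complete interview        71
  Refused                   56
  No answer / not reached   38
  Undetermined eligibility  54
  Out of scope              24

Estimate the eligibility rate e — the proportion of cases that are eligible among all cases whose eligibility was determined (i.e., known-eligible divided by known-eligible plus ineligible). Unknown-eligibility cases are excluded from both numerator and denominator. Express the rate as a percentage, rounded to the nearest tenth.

87.3%

Eligible (known) = 71 + 56 + 38 = 165
e = 165 / (165 + 24) = 165 / 189 = 0.8730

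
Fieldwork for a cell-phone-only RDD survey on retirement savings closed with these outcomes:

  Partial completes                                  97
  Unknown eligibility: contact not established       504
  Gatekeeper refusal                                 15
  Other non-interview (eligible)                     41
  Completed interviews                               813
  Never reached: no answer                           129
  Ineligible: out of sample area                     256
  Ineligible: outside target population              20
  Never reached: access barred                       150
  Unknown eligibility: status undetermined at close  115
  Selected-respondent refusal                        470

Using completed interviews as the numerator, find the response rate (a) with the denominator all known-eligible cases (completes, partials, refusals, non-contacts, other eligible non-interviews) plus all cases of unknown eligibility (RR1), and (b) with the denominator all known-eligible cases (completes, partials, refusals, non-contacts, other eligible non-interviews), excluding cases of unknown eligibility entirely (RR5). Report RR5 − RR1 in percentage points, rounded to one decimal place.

12.6

Declined to participate = 15 + 470 = 485
Non-contacts = 129 + 150 = 279
Unknown eligibility = 504 + 115 = 619
Ineligible = 20 + 256 = 276
Num = 813
Denominator = 813 + 97 + 485 + 279 + 41 + 619 = 2334
RR1 = 813 / 2334 = 0.3483
Denominator = 813 + 97 + 485 + 279 + 41 = 1715
RR5 = 813 / 1715 = 0.4741
Difference = 47.41 − 34.83 = 12.58 percentage points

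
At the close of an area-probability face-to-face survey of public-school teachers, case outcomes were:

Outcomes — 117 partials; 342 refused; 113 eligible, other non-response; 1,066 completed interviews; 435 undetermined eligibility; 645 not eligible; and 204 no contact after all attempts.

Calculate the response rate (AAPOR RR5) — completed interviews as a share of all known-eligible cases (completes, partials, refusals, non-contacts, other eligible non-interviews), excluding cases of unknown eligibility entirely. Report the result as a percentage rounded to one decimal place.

57.9%

Num → 1066
Denom → 1066 + 117 + 342 + 204 + 113 = 1842
RR5 = 1066 / 1842 = 0.5787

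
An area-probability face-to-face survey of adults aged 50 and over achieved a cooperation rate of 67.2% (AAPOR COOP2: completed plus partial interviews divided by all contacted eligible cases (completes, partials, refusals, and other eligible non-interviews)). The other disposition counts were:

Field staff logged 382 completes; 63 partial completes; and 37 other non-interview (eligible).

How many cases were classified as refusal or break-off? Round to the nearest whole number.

180

Numerator = 382 + 63 = 445
COOP2 = 445 / D = 0.672
D = 445 / 0.672 = 662.2
Remaining denominator categories sum to 482
refusal or break-off = 662.2 − 482 ≈ 180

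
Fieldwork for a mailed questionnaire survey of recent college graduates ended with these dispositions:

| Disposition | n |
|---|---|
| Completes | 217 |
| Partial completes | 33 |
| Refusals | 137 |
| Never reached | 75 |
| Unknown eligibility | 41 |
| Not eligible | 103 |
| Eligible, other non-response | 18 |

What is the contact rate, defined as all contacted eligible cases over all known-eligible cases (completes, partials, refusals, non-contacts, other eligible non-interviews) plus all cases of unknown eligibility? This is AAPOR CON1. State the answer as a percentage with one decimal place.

Numerator: 217 + 33 + 137 + 18 = 405
Base: 217 + 33 + 137 + 75 + 18 + 41 = 521
CON1 = 405 / 521 = 0.7774

77.7%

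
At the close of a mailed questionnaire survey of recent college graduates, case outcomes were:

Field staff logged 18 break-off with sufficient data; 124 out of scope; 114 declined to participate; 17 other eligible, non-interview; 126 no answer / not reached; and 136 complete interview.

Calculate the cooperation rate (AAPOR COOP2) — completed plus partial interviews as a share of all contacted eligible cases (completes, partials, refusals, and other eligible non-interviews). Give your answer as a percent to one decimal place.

54.0%

Numerator → 136 + 18 = 154
Base → 136 + 18 + 114 + 17 = 285
COOP2 = 154 / 285 = 0.5404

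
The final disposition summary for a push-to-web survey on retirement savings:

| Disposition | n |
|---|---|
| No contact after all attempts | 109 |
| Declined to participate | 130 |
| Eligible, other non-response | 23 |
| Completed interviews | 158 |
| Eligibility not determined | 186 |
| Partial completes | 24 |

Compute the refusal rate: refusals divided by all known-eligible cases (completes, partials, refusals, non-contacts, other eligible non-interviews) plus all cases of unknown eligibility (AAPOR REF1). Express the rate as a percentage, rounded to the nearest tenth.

Top = 130
Denominator = 158 + 24 + 130 + 109 + 23 + 186 = 630
REF1 = 130 / 630 = 0.2063

20.6%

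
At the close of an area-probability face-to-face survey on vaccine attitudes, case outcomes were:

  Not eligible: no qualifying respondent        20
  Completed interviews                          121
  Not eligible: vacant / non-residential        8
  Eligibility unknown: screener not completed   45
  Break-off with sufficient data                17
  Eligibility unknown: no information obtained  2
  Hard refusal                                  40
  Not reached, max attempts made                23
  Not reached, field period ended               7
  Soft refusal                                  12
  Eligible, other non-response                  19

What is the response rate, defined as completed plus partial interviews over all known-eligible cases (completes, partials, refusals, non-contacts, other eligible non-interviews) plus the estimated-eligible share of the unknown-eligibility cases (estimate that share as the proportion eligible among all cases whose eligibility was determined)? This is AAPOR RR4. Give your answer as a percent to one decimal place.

49.1%

Refusals = 40 + 12 = 52
Never reached = 7 + 23 = 30
Unknown if eligible = 45 + 2 = 47
Screened out, ineligible = 20 + 8 = 28
Top → 121 + 17 = 138
Determined eligible → 121 + 17 + 52 + 30 + 19 = 239
e = 239 / (239 + 28) = 239 / 267 = 0.8951
Estimated eligible among unknowns → 0.8951 × 47 = 42.07
Denom → 239 + 42.07 = 281.07
RR4 = 138 / 281.07 = 0.4910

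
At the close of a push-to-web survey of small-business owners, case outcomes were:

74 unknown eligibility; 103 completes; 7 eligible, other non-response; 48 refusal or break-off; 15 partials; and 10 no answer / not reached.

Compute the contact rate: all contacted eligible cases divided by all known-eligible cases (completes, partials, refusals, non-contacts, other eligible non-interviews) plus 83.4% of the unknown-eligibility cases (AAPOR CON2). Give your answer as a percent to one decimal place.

70.7%

Numerator: 103 + 15 + 48 + 7 = 173
Known eligible: 103 + 15 + 48 + 10 + 7 = 183
e × U: 0.8340 × 74 = 61.72
Denom: 183 + 61.72 = 244.72
CON2 = 173 / 244.72 = 0.7069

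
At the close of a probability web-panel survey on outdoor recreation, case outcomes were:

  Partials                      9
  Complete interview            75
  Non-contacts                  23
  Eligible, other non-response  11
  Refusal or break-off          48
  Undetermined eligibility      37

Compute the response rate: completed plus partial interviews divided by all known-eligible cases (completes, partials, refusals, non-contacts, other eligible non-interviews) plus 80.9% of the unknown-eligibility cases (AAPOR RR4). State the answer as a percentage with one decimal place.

42.9%

Num = 75 + 9 = 84
Eligible (known) = 75 + 9 + 48 + 23 + 11 = 166
Eligible share of unknowns = 0.8090 × 37 = 29.93
Denom = 166 + 29.93 = 195.93
RR4 = 84 / 195.93 = 0.4287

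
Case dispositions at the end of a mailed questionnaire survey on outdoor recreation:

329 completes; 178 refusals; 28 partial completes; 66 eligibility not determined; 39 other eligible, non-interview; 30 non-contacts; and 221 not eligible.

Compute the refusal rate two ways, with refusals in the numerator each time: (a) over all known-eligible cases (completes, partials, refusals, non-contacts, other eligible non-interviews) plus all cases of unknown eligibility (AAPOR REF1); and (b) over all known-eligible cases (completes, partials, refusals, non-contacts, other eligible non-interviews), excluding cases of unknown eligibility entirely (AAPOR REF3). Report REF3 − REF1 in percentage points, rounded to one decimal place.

2.9

Numerator: 178
Denom: 329 + 28 + 178 + 30 + 39 + 66 = 670
REF1 = 178 / 670 = 0.2657
Denom: 329 + 28 + 178 + 30 + 39 = 604
REF3 = 178 / 604 = 0.2947
Difference = 29.47 − 26.57 = 2.90 percentage points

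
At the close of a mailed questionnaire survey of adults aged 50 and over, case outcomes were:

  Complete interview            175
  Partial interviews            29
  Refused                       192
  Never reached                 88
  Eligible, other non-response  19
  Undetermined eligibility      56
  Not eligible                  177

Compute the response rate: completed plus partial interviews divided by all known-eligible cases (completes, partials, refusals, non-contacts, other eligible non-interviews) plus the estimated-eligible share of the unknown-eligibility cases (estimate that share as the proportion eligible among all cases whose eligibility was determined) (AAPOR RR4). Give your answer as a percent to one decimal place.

37.5%

Top → 175 + 29 = 204
Known eligible → 175 + 29 + 192 + 88 + 19 = 503
e = 503 / (503 + 177) = 503 / 680 = 0.7397
e × U → 0.7397 × 56 = 41.42
Denominator → 503 + 41.42 = 544.42
RR4 = 204 / 544.42 = 0.3747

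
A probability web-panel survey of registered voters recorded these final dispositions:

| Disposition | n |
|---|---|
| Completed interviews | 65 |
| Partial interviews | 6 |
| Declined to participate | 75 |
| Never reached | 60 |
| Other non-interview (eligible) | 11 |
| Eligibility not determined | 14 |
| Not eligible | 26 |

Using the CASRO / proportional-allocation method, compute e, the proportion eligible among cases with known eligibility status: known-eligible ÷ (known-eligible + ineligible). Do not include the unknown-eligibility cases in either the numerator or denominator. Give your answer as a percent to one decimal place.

89.3%

Known eligible: 65 + 6 + 75 + 60 + 11 = 217
e = 217 / (217 + 26) = 217 / 243 = 0.8930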